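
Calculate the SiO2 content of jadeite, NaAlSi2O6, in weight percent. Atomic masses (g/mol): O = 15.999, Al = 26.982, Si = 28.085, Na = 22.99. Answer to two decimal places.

M(NaAlSi2O6) = 202.136 g/mol; M(SiO2) = 60.083 g/mol.
Moles SiO2 per formula unit = 2 Si ÷ 1 = 2.0000.
SiO2 fraction = (2.0000 × 60.083) / 202.136 = 120.166/202.136 = 0.5945.

59.45 wt%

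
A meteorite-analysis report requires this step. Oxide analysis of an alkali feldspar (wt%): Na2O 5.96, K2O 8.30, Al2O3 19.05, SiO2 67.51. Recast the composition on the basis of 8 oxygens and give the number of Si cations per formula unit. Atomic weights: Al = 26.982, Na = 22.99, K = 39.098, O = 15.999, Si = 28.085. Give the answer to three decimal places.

3.004 Si apfu

Na2O: 5.96/61.979 = 0.09616 mol → 0.19232 mol Na, 0.09616 mol O.
K2O: 8.30/94.195 = 0.08812 mol → 0.17624 mol K, 0.08812 mol O.
Al2O3: 19.05/101.961 = 0.18684 mol → 0.37368 mol Al, 0.56052 mol O.
SiO2: 67.51/60.083 = 1.12361 mol → 1.12361 mol Si, 2.24722 mol O.
Total oxygen = 2.99202 mol. Normalization factor = 8/2.99202 = 2.67378.
Si per 8 O = 1.12361 × 2.67378 = 3.004.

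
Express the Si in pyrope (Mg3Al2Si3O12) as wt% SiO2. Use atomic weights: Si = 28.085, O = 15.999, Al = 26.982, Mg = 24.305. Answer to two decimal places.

Formula mass = 403.122 g/mol.
3 Si → 3.0000 mol SiO2 per formula unit; M(SiO2) = 60.083, so SiO2 mass = 180.249 g.
180.249/403.122 × 100 = 44.71 wt%.

44.71 wt%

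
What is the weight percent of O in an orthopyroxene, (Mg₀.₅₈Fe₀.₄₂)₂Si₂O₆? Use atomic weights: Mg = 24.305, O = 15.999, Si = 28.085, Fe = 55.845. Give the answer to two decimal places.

42.24 mass %

Molar mass of (Mg₀.₅₈Fe₀.₄₂)₂Si₂O₆: 1.16·24.305 + 0.84·55.845 + 2·28.085 + 6·15.999 = 227.268 g/mol.
Mass of O per formula unit: 6 × 15.999 = 95.994 g.
Weight fraction O = 95.994 / 227.268 = 0.4224.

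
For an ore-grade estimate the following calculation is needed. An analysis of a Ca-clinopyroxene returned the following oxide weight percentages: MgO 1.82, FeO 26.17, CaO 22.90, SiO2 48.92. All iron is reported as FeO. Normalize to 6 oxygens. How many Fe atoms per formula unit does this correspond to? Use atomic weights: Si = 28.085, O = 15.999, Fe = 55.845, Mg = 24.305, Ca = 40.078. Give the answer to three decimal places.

0.893 Fe apfu

1.82 wt% MgO ÷ 40.304 g/mol = 0.04516 mol, giving 0.04516 Mg and 0.04516 O.
26.17 wt% FeO ÷ 71.844 g/mol = 0.36426 mol, giving 0.36426 Fe and 0.36426 O.
22.90 wt% CaO ÷ 56.077 g/mol = 0.40837 mol, giving 0.40837 Ca and 0.40837 O.
48.92 wt% SiO2 ÷ 60.083 g/mol = 0.81421 mol, giving 0.81421 Si and 1.62842 O.
Oxygen sums to 2.44621; scaling by 6/2.44621 = 2.45277 puts the formula on 6 O.
Fe: 0.36426 × 2.45277 = 0.893 atoms per formula unit.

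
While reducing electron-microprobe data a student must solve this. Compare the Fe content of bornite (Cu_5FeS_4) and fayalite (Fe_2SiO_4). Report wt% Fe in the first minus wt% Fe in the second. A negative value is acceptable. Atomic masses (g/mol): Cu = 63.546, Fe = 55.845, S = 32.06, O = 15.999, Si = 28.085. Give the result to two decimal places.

-43.68 percentage points

First mineral: 55.845 g Fe in 501.815 g formula = 11.13 wt% Fe.
Second mineral: 111.690 g Fe in 203.771 g formula = 54.81 wt% Fe.
11.13% − 54.81% gives a difference of -43.68 percentage points.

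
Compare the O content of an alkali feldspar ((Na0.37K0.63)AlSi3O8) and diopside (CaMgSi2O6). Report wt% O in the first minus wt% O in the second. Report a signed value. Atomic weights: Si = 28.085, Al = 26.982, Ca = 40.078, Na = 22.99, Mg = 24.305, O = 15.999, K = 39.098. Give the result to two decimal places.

2.66 percentage points

O in (Na0.37K0.63)AlSi3O8: molar mass 272.367 g/mol; 8×15.999 = 127.992 g → 46.99 wt%.
O in CaMgSi2O6: molar mass 216.547 g/mol; 6×15.999 = 95.994 g → 44.33 wt%.
Difference = 46.99 − 44.33 = 2.66 percentage points.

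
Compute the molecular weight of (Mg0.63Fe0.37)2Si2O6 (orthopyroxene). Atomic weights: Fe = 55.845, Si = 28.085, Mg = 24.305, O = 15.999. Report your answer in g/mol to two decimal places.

224.11 g/mol

Mg: 1.26 × 24.305 = 30.6243
Fe: 0.74 × 55.845 = 41.3253
Si: 2 × 28.085 = 56.1700
O: 6 × 15.999 = 95.9940
Summing the contributions gives the formula mass.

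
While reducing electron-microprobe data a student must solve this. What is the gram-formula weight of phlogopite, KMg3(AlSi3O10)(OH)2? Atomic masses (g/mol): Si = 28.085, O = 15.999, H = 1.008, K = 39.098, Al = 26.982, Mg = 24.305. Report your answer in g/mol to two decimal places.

The formula mass is the sum 1(39.098) + 3(24.305) + 1(26.982) + 3(28.085) + 12(15.999) + 2(1.008).

417.25 g/mol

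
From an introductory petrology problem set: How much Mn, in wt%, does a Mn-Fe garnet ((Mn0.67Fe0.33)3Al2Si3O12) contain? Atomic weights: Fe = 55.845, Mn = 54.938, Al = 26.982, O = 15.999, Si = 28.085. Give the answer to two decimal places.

M((Mn0.67Fe0.33)3Al2Si3O12) = 495.919 g/mol.
Mn contributes 2.01 × 54.938 = 110.425 g per mole.
110.425/495.919 = 0.2227 → 22.27%.

22.27 wt%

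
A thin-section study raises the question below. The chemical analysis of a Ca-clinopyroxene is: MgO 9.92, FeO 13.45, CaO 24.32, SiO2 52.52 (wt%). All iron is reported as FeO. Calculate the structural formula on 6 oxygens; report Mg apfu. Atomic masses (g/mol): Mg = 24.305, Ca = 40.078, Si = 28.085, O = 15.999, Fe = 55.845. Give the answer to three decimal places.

0.565 Mg apfu

MgO: 9.92/40.304 = 0.24613 mol → 0.24613 mol Mg, 0.24613 mol O.
FeO: 13.45/71.844 = 0.18721 mol → 0.18721 mol Fe, 0.18721 mol O.
CaO: 24.32/56.077 = 0.43369 mol → 0.43369 mol Ca, 0.43369 mol O.
SiO2: 52.52/60.083 = 0.87412 mol → 0.87412 mol Si, 1.74824 mol O.
Total oxygen = 2.61527 mol. Normalization factor = 6/2.61527 = 2.29422.
Mg per 6 O = 0.24613 × 2.29422 = 0.565.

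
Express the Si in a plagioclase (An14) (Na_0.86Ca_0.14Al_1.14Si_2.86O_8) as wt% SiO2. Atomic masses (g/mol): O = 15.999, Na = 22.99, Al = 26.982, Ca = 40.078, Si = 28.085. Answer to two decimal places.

64.98 wt%

Molar mass of Na_0.86Ca_0.14Al_1.14Si_2.86O_8 = 0.86·22.99 + 0.14·40.078 + 1.14·26.982 + 2.86·28.085 + 8·15.999 = 264.457 g/mol.
Each formula unit contains 2.86 Si, equivalent to 2.86/1 = 2.8600 mol SiO2.
M(SiO2) = 1×28.085 + 2×15.999 = 60.083 g/mol.
Mass of SiO2 per formula unit = 2.8600 × 60.083 = 171.837 g.
SiO2 wt% = 171.837 / 264.457 × 100 = 64.98%.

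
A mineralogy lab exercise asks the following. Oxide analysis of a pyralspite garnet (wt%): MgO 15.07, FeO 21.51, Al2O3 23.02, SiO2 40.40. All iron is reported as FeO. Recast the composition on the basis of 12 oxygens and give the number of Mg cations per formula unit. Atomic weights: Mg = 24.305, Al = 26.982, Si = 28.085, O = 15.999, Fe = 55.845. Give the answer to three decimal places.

15.07 wt% MgO ÷ 40.304 g/mol = 0.37391 mol, giving 0.37391 Mg and 0.37391 O.
21.51 wt% FeO ÷ 71.844 g/mol = 0.29940 mol, giving 0.29940 Fe and 0.29940 O.
23.02 wt% Al2O3 ÷ 101.961 g/mol = 0.22577 mol, giving 0.45154 Al and 0.67731 O.
40.40 wt% SiO2 ÷ 60.083 g/mol = 0.67240 mol, giving 0.67240 Si and 1.34480 O.
Oxygen sums to 2.69542; scaling by 12/2.69542 = 4.45200 puts the formula on 12 O.
Mg: 0.37391 × 4.45200 = 1.665 atoms per formula unit.

1.665 Mg apfu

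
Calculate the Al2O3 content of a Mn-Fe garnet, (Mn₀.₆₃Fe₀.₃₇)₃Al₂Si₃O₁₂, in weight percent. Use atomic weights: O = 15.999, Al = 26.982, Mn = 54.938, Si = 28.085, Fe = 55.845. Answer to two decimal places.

20.56 wt%

M((Mn₀.₆₃Fe₀.₃₇)₃Al₂Si₃O₁₂) = 496.028 g/mol; M(Al2O3) = 101.961 g/mol.
Moles Al2O3 per formula unit = 2 Al ÷ 2 = 1.0000.
Al2O3 fraction = (1.0000 × 101.961) / 496.028 = 101.961/496.028 = 0.2056.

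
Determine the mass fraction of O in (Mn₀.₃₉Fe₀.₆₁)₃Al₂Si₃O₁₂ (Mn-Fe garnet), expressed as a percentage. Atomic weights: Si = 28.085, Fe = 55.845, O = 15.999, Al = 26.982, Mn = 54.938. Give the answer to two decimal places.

38.65 wt%

Molar mass of (Mn₀.₃₉Fe₀.₆₁)₃Al₂Si₃O₁₂: 1.17×54.938 + 1.83×55.845 + 2×26.982 + 3×28.085 + 12×15.999 = 496.681 g/mol.
Mass of O per formula unit: 12 × 15.999 = 191.988 g.
Weight fraction O = 191.988 / 496.681 = 0.3865.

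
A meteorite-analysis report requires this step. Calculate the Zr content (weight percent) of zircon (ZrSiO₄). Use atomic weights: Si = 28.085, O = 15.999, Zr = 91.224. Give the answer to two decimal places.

M(ZrSiO₄) = 183.305 g/mol.
Zr contributes 1 × 91.224 = 91.224 g per mole.
91.224/183.305 = 0.4977 → 49.77%.

49.77 weight percent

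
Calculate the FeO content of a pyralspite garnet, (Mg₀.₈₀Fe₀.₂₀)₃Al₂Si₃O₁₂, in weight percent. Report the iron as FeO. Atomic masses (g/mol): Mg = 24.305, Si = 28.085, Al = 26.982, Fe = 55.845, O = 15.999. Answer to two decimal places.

10.21 wt%

M((Mg₀.₈₀Fe₀.₂₀)₃Al₂Si₃O₁₂) = 422.046 g/mol; M(FeO) = 71.844 g/mol.
Moles FeO per formula unit = 0.60 Fe ÷ 1 = 0.6000.
FeO fraction = (0.6000 × 71.844) / 422.046 = 43.106/422.046 = 0.1021.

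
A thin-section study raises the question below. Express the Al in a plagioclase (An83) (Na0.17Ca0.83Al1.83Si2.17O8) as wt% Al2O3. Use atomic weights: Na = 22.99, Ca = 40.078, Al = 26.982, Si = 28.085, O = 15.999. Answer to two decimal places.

Molar mass of Na0.17Ca0.83Al1.83Si2.17O8 = 0.17·22.99 + 0.83·40.078 + 1.83·26.982 + 2.17·28.085 + 8·15.999 = 275.487 g/mol.
Each formula unit contains 1.83 Al, equivalent to 1.83/2 = 0.9150 mol Al2O3.
M(Al2O3) = 2×26.982 + 3×15.999 = 101.961 g/mol.
Mass of Al2O3 per formula unit = 0.9150 × 101.961 = 93.294 g.
Al2O3 wt% = 93.294 / 275.487 × 100 = 33.87%.

33.87 wt%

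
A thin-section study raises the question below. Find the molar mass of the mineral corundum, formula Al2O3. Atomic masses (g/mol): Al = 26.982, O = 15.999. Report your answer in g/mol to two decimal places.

Al: 2 × 26.982 = 53.9640
O: 3 × 15.999 = 47.9970
Summing the contributions gives the formula mass.

101.96 g/mol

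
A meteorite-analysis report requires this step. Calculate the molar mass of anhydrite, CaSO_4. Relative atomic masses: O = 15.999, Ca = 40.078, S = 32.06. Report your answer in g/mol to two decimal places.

M = 1*40.078 + 1*32.06 + 4*15.999

136.13 g/mol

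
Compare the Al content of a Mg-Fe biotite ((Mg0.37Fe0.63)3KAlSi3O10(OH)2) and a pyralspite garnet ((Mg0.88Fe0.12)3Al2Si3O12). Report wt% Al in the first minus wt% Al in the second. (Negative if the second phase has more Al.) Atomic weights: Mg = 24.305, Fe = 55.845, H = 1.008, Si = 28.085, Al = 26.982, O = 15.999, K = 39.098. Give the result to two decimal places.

Al in (Mg0.37Fe0.63)3KAlSi3O10(OH)2: molar mass 476.865 g/mol; 1×26.982 = 26.982 g → 5.66 wt%.
Al in (Mg0.88Fe0.12)3Al2Si3O12: molar mass 414.476 g/mol; 2×26.982 = 53.964 g → 13.02 wt%.
Difference = 5.66 − 13.02 = -7.36 percentage points.

-7.36 percentage points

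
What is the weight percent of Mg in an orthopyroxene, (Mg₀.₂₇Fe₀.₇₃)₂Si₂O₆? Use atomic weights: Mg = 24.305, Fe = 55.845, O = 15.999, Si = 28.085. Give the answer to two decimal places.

Molar mass of (Mg₀.₂₇Fe₀.₇₃)₂Si₂O₆: 0.54*24.305 + 1.46*55.845 + 2*28.085 + 6*15.999 = 246.822 g/mol.
Mass of Mg per formula unit: 0.54 × 24.305 = 13.125 g.
Weight fraction Mg = 13.125 / 246.822 = 0.0532.

5.32 weight percent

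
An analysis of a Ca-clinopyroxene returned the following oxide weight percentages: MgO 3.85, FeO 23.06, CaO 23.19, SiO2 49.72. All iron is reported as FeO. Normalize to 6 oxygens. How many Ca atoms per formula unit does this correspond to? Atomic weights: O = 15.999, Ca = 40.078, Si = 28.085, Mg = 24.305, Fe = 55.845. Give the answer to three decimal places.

3.85 wt% MgO ÷ 40.304 g/mol = 0.09552 mol, giving 0.09552 Mg and 0.09552 O.
23.06 wt% FeO ÷ 71.844 g/mol = 0.32097 mol, giving 0.32097 Fe and 0.32097 O.
23.19 wt% CaO ÷ 56.077 g/mol = 0.41354 mol, giving 0.41354 Ca and 0.41354 O.
49.72 wt% SiO2 ÷ 60.083 g/mol = 0.82752 mol, giving 0.82752 Si and 1.65504 O.
Oxygen sums to 2.48507; scaling by 6/2.48507 = 2.41442 puts the formula on 6 O.
Ca: 0.41354 × 2.41442 = 0.998 atoms per formula unit.

0.998 Ca apfu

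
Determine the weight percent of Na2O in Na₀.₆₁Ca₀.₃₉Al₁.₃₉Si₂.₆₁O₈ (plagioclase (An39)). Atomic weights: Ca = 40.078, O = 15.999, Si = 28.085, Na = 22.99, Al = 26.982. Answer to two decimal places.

7.04 wt%

M(Na₀.₆₁Ca₀.₃₉Al₁.₃₉Si₂.₆₁O₈) = 268.453 g/mol; M(Na2O) = 61.979 g/mol.
Moles Na2O per formula unit = 0.61 Na ÷ 2 = 0.3050.
Na2O fraction = (0.3050 × 61.979) / 268.453 = 18.904/268.453 = 0.0704.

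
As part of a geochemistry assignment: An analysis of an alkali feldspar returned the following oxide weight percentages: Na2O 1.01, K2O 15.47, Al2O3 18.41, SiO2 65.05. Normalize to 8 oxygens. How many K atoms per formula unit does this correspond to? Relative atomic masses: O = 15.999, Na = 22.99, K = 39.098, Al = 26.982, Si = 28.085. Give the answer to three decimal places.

Na2O: 1.01/61.979 = 0.01630 mol → 0.03260 mol Na, 0.01630 mol O.
K2O: 15.47/94.195 = 0.16423 mol → 0.32846 mol K, 0.16423 mol O.
Al2O3: 18.41/101.961 = 0.18056 mol → 0.36112 mol Al, 0.54168 mol O.
SiO2: 65.05/60.083 = 1.08267 mol → 1.08267 mol Si, 2.16534 mol O.
Total oxygen = 2.88755 mol. Normalization factor = 8/2.88755 = 2.77051.
K per 8 O = 0.32846 × 2.77051 = 0.910.

0.910 K apfu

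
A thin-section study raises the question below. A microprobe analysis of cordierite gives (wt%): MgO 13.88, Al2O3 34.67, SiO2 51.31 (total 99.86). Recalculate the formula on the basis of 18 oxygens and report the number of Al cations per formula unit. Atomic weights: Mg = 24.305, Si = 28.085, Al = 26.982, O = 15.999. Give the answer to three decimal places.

3.984 Al apfu

MgO: 13.88/40.304 = 0.34438 mol → 0.34438 mol Mg, 0.34438 mol O.
Al2O3: 34.67/101.961 = 0.34003 mol → 0.68006 mol Al, 1.02009 mol O.
SiO2: 51.31/60.083 = 0.85399 mol → 0.85399 mol Si, 1.70798 mol O.
Total oxygen = 3.07245 mol. Normalization factor = 18/3.07245 = 5.85852.
Al per 18 O = 0.68006 × 5.85852 = 3.984.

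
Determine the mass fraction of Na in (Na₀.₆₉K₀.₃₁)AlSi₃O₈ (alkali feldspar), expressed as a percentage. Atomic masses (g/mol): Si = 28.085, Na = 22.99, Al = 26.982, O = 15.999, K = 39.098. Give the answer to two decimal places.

M((Na₀.₆₉K₀.₃₁)AlSi₃O₈) = 267.212 g/mol.
Na contributes 0.69 × 22.99 = 15.863 g per mole.
15.863/267.212 = 0.0594 → 5.94%.

5.94 mass %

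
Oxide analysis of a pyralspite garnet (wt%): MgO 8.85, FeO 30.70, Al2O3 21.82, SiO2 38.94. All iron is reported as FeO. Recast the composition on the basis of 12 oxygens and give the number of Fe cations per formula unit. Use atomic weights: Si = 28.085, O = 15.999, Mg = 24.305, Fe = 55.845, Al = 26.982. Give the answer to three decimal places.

1.984 Fe apfu

MgO (M=40.304): mol = 0.21958; Mg = 0.21958, O = 0.21958.
FeO (M=71.844): mol = 0.42731; Fe = 0.42731, O = 0.42731.
Al2O3 (M=101.961): mol = 0.21400; Al = 0.42800, O = 0.64200.
SiO2 (M=60.083): mol = 0.64810; Si = 0.64810, O = 1.29620.
ΣO = 2.58509; factor = 12/ΣO = 4.64200.
Fe apfu = 0.42731 × 4.64200 = 1.984.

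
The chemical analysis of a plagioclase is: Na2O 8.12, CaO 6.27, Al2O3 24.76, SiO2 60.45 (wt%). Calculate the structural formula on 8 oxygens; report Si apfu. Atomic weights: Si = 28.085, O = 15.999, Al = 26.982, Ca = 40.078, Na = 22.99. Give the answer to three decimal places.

2.698 Si apfu

Na2O: 8.12/61.979 = 0.13101 mol → 0.26202 mol Na, 0.13101 mol O.
CaO: 6.27/56.077 = 0.11181 mol → 0.11181 mol Ca, 0.11181 mol O.
Al2O3: 24.76/101.961 = 0.24284 mol → 0.48568 mol Al, 0.72852 mol O.
SiO2: 60.45/60.083 = 1.00611 mol → 1.00611 mol Si, 2.01222 mol O.
Total oxygen = 2.98356 mol. Normalization factor = 8/2.98356 = 2.68136.
Si per 8 O = 1.00611 × 2.68136 = 2.698.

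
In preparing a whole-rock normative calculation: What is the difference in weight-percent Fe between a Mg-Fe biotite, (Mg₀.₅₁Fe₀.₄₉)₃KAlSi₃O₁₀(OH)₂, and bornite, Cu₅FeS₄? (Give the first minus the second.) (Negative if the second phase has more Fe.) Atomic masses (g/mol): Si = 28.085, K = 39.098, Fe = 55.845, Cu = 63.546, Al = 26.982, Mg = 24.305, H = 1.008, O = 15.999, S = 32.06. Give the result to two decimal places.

First mineral: 82.092 g Fe in 463.618 g formula = 17.71 wt% Fe.
Second mineral: 55.845 g Fe in 501.815 g formula = 11.13 wt% Fe.
17.71% − 11.13% gives a difference of 6.58 percentage points.

6.58 percentage points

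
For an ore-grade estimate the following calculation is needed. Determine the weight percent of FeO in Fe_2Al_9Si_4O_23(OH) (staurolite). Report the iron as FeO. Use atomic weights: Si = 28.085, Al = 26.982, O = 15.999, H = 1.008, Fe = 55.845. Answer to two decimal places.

Molar mass of Fe_2Al_9Si_4O_23(OH) = 2×55.845 + 9×26.982 + 4×28.085 + 24×15.999 + 1×1.008 = 851.852 g/mol.
Each formula unit contains 2 Fe, equivalent to 2/1 = 2.0000 mol FeO.
M(FeO) = 1×55.845 + 1×15.999 = 71.844 g/mol.
Mass of FeO per formula unit = 2.0000 × 71.844 = 143.688 g.
FeO wt% = 143.688 / 851.852 × 100 = 16.87%.

16.87 wt%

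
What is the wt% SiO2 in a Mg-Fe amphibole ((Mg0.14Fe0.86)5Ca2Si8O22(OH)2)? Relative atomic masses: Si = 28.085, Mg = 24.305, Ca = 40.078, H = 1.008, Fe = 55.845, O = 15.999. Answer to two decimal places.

Molar mass of (Mg0.14Fe0.86)5Ca2Si8O22(OH)2 = 0.70*24.305 + 4.30*55.845 + 2*40.078 + 8*28.085 + 24*15.999 + 2*1.008 = 947.975 g/mol.
Each formula unit contains 8 Si, equivalent to 8/1 = 8.0000 mol SiO2.
M(SiO2) = 1×28.085 + 2×15.999 = 60.083 g/mol.
Mass of SiO2 per formula unit = 8.0000 × 60.083 = 480.664 g.
SiO2 wt% = 480.664 / 947.975 × 100 = 50.70%.

50.70 wt%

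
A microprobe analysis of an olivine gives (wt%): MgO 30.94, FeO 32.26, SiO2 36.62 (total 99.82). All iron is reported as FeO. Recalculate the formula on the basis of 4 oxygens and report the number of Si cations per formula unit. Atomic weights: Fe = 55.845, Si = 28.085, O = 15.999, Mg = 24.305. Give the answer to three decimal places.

30.94 wt% MgO ÷ 40.304 g/mol = 0.76767 mol, giving 0.76767 Mg and 0.76767 O.
32.26 wt% FeO ÷ 71.844 g/mol = 0.44903 mol, giving 0.44903 Fe and 0.44903 O.
36.62 wt% SiO2 ÷ 60.083 g/mol = 0.60949 mol, giving 0.60949 Si and 1.21898 O.
Oxygen sums to 2.43568; scaling by 4/2.43568 = 1.64225 puts the formula on 4 O.
Si: 0.60949 × 1.64225 = 1.001 atoms per formula unit.

1.001 Si apfu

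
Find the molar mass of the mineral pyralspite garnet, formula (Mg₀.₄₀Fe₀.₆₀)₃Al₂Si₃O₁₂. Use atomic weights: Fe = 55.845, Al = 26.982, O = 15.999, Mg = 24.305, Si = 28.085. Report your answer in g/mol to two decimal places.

The formula mass is the sum 1.20*24.305 + 1.80*55.845 + 2*26.982 + 3*28.085 + 12*15.999.

459.89 g/mol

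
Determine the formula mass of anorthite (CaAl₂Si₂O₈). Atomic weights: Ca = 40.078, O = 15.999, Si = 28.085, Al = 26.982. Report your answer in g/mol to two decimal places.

The formula mass is the sum 1*40.078 + 2*26.982 + 2*28.085 + 8*15.999.

278.20 g/mol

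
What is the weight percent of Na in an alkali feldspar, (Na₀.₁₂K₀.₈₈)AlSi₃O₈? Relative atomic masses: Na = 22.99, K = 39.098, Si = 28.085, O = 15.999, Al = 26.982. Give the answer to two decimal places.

M((Na₀.₁₂K₀.₈₈)AlSi₃O₈) = 276.394 g/mol.
Na contributes 0.12 × 22.99 = 2.759 g per mole.
2.759/276.394 = 0.0100 → 1.00%.

1.00 weight percent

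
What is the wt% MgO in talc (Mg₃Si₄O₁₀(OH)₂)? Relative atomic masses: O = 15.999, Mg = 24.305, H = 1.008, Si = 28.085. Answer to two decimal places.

31.88 wt%

Molar mass of Mg₃Si₄O₁₀(OH)₂ = 3*24.305 + 4*28.085 + 12*15.999 + 2*1.008 = 379.259 g/mol.
Each formula unit contains 3 Mg, equivalent to 3/1 = 3.0000 mol MgO.
M(MgO) = 1×24.305 + 1×15.999 = 40.304 g/mol.
Mass of MgO per formula unit = 3.0000 × 40.304 = 120.912 g.
MgO wt% = 120.912 / 379.259 × 100 = 31.88%.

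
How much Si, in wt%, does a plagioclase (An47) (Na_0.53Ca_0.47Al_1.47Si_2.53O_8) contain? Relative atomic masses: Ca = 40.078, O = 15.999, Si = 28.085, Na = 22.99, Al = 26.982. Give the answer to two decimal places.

26.34 wt%

M(Na_0.53Ca_0.47Al_1.47Si_2.53O_8) = 269.732 g/mol.
Si contributes 2.53 × 28.085 = 71.055 g per mole.
71.055/269.732 = 0.2634 → 26.34%.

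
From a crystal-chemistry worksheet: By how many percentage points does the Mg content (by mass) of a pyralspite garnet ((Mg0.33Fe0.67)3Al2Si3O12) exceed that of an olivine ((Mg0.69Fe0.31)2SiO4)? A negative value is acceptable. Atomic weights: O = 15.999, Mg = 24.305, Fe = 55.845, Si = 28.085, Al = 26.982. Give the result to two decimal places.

M((Mg0.33Fe0.67)3Al2Si3O12) = 466.517 g/mol, so wt% Mg = 24.062/466.517 × 100 = 5.16%.
M((Mg0.69Fe0.31)2SiO4) = 160.246 g/mol, so wt% Mg = 33.541/160.246 × 100 = 20.93%.
5.16 − 20.93 = -15.77 pp.

-15.77 percentage points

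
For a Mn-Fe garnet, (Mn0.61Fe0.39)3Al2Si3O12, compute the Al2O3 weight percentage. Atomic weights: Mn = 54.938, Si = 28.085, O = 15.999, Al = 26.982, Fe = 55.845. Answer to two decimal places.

20.55 wt%

Molar mass of (Mn0.61Fe0.39)3Al2Si3O12 = 1.83×54.938 + 1.17×55.845 + 2×26.982 + 3×28.085 + 12×15.999 = 496.082 g/mol.
Each formula unit contains 2 Al, equivalent to 2/2 = 1.0000 mol Al2O3.
M(Al2O3) = 2×26.982 + 3×15.999 = 101.961 g/mol.
Mass of Al2O3 per formula unit = 1.0000 × 101.961 = 101.961 g.
Al2O3 wt% = 101.961 / 496.082 × 100 = 20.55%.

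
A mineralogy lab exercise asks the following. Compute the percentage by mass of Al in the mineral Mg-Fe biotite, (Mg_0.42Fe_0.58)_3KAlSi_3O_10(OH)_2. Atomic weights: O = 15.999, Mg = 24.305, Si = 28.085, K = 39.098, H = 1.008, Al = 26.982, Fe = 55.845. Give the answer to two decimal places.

5.71 wt%

Molar mass of (Mg_0.42Fe_0.58)_3KAlSi_3O_10(OH)_2: 1.26×24.305 + 1.74×55.845 + 1×39.098 + 1×26.982 + 3×28.085 + 12×15.999 + 2×1.008 = 472.134 g/mol.
Mass of Al per formula unit: 1 × 26.982 = 26.982 g.
Weight fraction Al = 26.982 / 472.134 = 0.0571.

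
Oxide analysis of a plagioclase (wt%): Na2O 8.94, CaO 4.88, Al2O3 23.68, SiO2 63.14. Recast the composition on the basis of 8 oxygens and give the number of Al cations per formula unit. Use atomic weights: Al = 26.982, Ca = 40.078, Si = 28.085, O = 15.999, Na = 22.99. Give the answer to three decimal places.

Na2O (M=61.979): mol = 0.14424; Na = 0.28848, O = 0.14424.
CaO (M=56.077): mol = 0.08702; Ca = 0.08702, O = 0.08702.
Al2O3 (M=101.961): mol = 0.23225; Al = 0.46450, O = 0.69675.
SiO2 (M=60.083): mol = 1.05088; Si = 1.05088, O = 2.10176.
ΣO = 3.02977; factor = 8/ΣO = 2.64046.
Al apfu = 0.46450 × 2.64046 = 1.226.

1.226 Al apfu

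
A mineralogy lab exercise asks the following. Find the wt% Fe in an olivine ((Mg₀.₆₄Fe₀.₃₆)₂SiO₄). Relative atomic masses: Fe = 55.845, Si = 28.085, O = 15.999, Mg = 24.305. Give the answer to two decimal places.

24.61 weight percent

Formula mass = 1.28·24.305 + 0.72·55.845 + 1·28.085 + 4·15.999 = 163.400 g/mol, of which 40.208 g is Fe.
So Fe makes up 40.208/163.400 = 0.2461 of the mass, i.e. 24.61%.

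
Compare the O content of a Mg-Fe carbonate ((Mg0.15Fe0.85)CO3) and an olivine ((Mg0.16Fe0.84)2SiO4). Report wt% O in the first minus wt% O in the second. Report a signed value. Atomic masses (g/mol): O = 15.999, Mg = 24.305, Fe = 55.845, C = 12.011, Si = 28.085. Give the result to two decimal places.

10.15 percentage points

First mineral: 47.997 g O in 111.122 g formula = 43.19 wt% O.
Second mineral: 63.996 g O in 193.678 g formula = 33.04 wt% O.
43.19% − 33.04% gives a difference of 10.15 percentage points.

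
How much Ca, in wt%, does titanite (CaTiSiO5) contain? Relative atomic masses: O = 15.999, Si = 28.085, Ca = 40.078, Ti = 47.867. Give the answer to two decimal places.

20.45 wt%

Molar mass of CaTiSiO5: 1×40.078 + 1×47.867 + 1×28.085 + 5×15.999 = 196.025 g/mol.
Mass of Ca per formula unit: 1 × 40.078 = 40.078 g.
Weight fraction Ca = 40.078 / 196.025 = 0.2045.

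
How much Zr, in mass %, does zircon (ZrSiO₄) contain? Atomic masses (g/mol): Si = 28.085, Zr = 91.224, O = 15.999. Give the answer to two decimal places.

Formula mass = 1×91.224 + 1×28.085 + 4×15.999 = 183.305 g/mol, of which 91.224 g is Zr.
So Zr makes up 91.224/183.305 = 0.4977 of the mass, i.e. 49.77%.

49.77 mass %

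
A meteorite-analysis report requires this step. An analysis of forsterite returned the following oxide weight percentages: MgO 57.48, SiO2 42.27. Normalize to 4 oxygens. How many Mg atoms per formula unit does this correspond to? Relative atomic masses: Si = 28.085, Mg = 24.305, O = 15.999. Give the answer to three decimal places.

2.013 Mg apfu

MgO: 57.48/40.304 = 1.42616 mol → 1.42616 mol Mg, 1.42616 mol O.
SiO2: 42.27/60.083 = 0.70353 mol → 0.70353 mol Si, 1.40706 mol O.
Total oxygen = 2.83322 mol. Normalization factor = 4/2.83322 = 1.41182.
Mg per 4 O = 1.42616 × 1.41182 = 2.013.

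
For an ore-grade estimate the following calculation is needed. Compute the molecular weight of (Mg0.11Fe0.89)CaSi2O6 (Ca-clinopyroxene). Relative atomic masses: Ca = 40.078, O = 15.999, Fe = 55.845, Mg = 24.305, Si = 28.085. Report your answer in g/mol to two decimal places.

The formula mass is the sum 0.11(24.305) + 0.89(55.845) + 1(40.078) + 2(28.085) + 6(15.999).

244.62 g/mol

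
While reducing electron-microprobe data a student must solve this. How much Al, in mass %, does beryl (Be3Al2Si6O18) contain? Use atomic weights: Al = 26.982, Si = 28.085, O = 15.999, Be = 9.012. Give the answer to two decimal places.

M(Be3Al2Si6O18) = 537.492 g/mol.
Al contributes 2 × 26.982 = 53.964 g per mole.
53.964/537.492 = 0.1004 → 10.04%.

10.04 mass %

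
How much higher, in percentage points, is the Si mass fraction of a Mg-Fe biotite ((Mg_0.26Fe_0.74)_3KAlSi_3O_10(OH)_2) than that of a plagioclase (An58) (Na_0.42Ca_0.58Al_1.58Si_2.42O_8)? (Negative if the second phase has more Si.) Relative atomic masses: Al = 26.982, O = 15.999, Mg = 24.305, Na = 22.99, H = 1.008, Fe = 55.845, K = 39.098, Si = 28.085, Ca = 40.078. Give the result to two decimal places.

Si in (Mg_0.26Fe_0.74)_3KAlSi_3O_10(OH)_2: molar mass 487.273 g/mol; 3×28.085 = 84.255 g → 17.29 wt%.
Si in Na_0.42Ca_0.58Al_1.58Si_2.42O_8: molar mass 271.490 g/mol; 2.42×28.085 = 67.966 g → 25.03 wt%.
Difference = 17.29 − 25.03 = -7.74 percentage points.

-7.74 percentage points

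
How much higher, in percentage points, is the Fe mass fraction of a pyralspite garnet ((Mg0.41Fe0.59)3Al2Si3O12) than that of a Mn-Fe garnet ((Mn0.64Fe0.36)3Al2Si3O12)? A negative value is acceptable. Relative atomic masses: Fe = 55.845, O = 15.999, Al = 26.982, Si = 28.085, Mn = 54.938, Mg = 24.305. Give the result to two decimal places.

9.38 percentage points

Fe in (Mg0.41Fe0.59)3Al2Si3O12: molar mass 458.948 g/mol; 1.77×55.845 = 98.846 g → 21.54 wt%.
Fe in (Mn0.64Fe0.36)3Al2Si3O12: molar mass 496.001 g/mol; 1.08×55.845 = 60.313 g → 12.16 wt%.
Difference = 21.54 − 12.16 = 9.38 percentage points.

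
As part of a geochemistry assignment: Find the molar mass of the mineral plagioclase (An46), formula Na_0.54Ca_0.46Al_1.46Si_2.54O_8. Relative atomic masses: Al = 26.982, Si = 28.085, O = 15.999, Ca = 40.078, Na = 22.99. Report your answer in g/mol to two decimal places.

269.57 g/mol

M = 0.54×22.99 + 0.46×40.078 + 1.46×26.982 + 2.54×28.085 + 8×15.999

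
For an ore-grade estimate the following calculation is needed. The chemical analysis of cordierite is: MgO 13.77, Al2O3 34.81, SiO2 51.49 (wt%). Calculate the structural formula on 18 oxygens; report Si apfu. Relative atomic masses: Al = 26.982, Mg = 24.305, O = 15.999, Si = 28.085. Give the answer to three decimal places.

5.009 Si apfu

MgO (M=40.304): mol = 0.34165; Mg = 0.34165, O = 0.34165.
Al2O3 (M=101.961): mol = 0.34141; Al = 0.68282, O = 1.02423.
SiO2 (M=60.083): mol = 0.85698; Si = 0.85698, O = 1.71396.
ΣO = 3.07984; factor = 18/ΣO = 5.84446.
Si apfu = 0.85698 × 5.84446 = 5.009.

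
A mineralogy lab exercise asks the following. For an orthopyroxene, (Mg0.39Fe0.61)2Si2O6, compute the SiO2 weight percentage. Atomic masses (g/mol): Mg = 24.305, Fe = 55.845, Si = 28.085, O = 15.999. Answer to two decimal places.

Formula mass = 239.253 g/mol.
2 Si → 2.0000 mol SiO2 per formula unit; M(SiO2) = 60.083, so SiO2 mass = 120.166 g.
120.166/239.253 × 100 = 50.23 wt%.

50.23 wt%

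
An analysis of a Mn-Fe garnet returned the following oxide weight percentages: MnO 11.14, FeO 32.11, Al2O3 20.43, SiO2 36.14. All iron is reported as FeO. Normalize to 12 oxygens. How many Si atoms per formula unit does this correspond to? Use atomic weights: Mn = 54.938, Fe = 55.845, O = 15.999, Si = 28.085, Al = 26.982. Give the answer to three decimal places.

2.997 Si apfu

MnO: 11.14/70.937 = 0.15704 mol → 0.15704 mol Mn, 0.15704 mol O.
FeO: 32.11/71.844 = 0.44694 mol → 0.44694 mol Fe, 0.44694 mol O.
Al2O3: 20.43/101.961 = 0.20037 mol → 0.40074 mol Al, 0.60111 mol O.
SiO2: 36.14/60.083 = 0.60150 mol → 0.60150 mol Si, 1.20300 mol O.
Total oxygen = 2.40809 mol. Normalization factor = 12/2.40809 = 4.98320.
Si per 12 O = 0.60150 × 4.98320 = 2.997.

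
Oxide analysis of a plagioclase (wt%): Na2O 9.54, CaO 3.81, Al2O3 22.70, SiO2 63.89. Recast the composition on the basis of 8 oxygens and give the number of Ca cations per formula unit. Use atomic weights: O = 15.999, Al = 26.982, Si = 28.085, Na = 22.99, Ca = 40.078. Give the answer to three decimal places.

Na2O (M=61.979): mol = 0.15392; Na = 0.30784, O = 0.15392.
CaO (M=56.077): mol = 0.06794; Ca = 0.06794, O = 0.06794.
Al2O3 (M=101.961): mol = 0.22263; Al = 0.44526, O = 0.66789.
SiO2 (M=60.083): mol = 1.06336; Si = 1.06336, O = 2.12672.
ΣO = 3.01647; factor = 8/ΣO = 2.65211.
Ca apfu = 0.06794 × 2.65211 = 0.180.

0.180 Ca apfu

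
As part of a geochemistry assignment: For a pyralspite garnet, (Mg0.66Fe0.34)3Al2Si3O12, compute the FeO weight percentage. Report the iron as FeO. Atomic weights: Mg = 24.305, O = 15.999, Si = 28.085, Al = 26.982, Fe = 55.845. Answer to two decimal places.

Molar mass of (Mg0.66Fe0.34)3Al2Si3O12 = 1.98×24.305 + 1.02×55.845 + 2×26.982 + 3×28.085 + 12×15.999 = 435.293 g/mol.
Each formula unit contains 1.02 Fe, equivalent to 1.02/1 = 1.0200 mol FeO.
M(FeO) = 1×55.845 + 1×15.999 = 71.844 g/mol.
Mass of FeO per formula unit = 1.0200 × 71.844 = 73.281 g.
FeO wt% = 73.281 / 435.293 × 100 = 16.83%.

16.83 wt%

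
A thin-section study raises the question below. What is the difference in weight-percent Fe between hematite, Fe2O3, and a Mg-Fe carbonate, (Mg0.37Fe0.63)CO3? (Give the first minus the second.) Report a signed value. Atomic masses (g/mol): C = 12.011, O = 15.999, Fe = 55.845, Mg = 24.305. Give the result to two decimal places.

36.17 percentage points

Fe in Fe2O3: molar mass 159.687 g/mol; 2×55.845 = 111.690 g → 69.94 wt%.
Fe in (Mg0.37Fe0.63)CO3: molar mass 104.183 g/mol; 0.63×55.845 = 35.182 g → 33.77 wt%.
Difference = 69.94 − 33.77 = 36.17 percentage points.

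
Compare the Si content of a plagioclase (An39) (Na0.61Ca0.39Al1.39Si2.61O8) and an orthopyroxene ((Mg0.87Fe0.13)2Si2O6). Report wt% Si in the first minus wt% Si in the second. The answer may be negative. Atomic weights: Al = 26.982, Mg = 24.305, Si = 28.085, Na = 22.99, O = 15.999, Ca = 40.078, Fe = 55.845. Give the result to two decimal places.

0.43 percentage points

Si in Na0.61Ca0.39Al1.39Si2.61O8: molar mass 268.453 g/mol; 2.61×28.085 = 73.302 g → 27.31 wt%.
Si in (Mg0.87Fe0.13)2Si2O6: molar mass 208.974 g/mol; 2×28.085 = 56.170 g → 26.88 wt%.
Difference = 27.31 − 26.88 = 0.43 percentage points.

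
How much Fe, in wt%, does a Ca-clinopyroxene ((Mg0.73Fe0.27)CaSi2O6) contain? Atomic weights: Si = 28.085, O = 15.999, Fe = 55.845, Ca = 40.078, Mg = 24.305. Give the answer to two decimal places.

Molar mass of (Mg0.73Fe0.27)CaSi2O6: 0.73×24.305 + 0.27×55.845 + 1×40.078 + 2×28.085 + 6×15.999 = 225.063 g/mol.
Mass of Fe per formula unit: 0.27 × 55.845 = 15.078 g.
Weight fraction Fe = 15.078 / 225.063 = 0.0670.

6.70 wt%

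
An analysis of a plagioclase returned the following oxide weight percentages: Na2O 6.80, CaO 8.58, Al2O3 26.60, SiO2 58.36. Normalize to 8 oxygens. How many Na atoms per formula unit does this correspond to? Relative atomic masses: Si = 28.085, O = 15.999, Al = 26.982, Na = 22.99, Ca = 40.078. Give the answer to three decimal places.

Na2O: 6.80/61.979 = 0.10971 mol → 0.21942 mol Na, 0.10971 mol O.
CaO: 8.58/56.077 = 0.15300 mol → 0.15300 mol Ca, 0.15300 mol O.
Al2O3: 26.60/101.961 = 0.26088 mol → 0.52176 mol Al, 0.78264 mol O.
SiO2: 58.36/60.083 = 0.97132 mol → 0.97132 mol Si, 1.94264 mol O.
Total oxygen = 2.98799 mol. Normalization factor = 8/2.98799 = 2.67739.
Na per 8 O = 0.21942 × 2.67739 = 0.587.

0.587 Na apfu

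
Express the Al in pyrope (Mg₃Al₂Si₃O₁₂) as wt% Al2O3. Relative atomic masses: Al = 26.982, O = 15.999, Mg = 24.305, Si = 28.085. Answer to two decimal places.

Molar mass of Mg₃Al₂Si₃O₁₂ = 3·24.305 + 2·26.982 + 3·28.085 + 12·15.999 = 403.122 g/mol.
Each formula unit contains 2 Al, equivalent to 2/2 = 1.0000 mol Al2O3.
M(Al2O3) = 2×26.982 + 3×15.999 = 101.961 g/mol.
Mass of Al2O3 per formula unit = 1.0000 × 101.961 = 101.961 g.
Al2O3 wt% = 101.961 / 403.122 × 100 = 25.29%.

25.29 wt%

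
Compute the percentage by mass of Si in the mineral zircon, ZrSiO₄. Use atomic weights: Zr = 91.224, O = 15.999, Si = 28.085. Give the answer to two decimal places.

Molar mass of ZrSiO₄: 1*91.224 + 1*28.085 + 4*15.999 = 183.305 g/mol.
Mass of Si per formula unit: 1 × 28.085 = 28.085 g.
Weight fraction Si = 28.085 / 183.305 = 0.1532.

15.32 mass %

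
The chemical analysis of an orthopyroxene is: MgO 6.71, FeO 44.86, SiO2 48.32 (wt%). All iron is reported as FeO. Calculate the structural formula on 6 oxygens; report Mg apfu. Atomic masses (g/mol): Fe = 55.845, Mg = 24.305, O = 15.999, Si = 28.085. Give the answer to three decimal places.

MgO (M=40.304): mol = 0.16648; Mg = 0.16648, O = 0.16648.
FeO (M=71.844): mol = 0.62441; Fe = 0.62441, O = 0.62441.
SiO2 (M=60.083): mol = 0.80422; Si = 0.80422, O = 1.60844.
ΣO = 2.39933; factor = 6/ΣO = 2.50070.
Mg apfu = 0.16648 × 2.50070 = 0.416.

0.416 Mg apfu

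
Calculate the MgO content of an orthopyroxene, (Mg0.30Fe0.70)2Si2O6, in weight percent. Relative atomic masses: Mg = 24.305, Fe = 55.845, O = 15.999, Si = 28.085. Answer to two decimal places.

M((Mg0.30Fe0.70)2Si2O6) = 244.930 g/mol; M(MgO) = 40.304 g/mol.
Moles MgO per formula unit = 0.60 Mg ÷ 1 = 0.6000.
MgO fraction = (0.6000 × 40.304) / 244.930 = 24.182/244.930 = 0.0987.

9.87 wt%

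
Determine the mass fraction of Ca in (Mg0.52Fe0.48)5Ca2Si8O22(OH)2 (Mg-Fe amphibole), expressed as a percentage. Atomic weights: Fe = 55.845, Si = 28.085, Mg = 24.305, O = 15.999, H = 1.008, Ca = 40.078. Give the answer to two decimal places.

9.03 weight percent

Molar mass of (Mg0.52Fe0.48)5Ca2Si8O22(OH)2: 2.60·24.305 + 2.40·55.845 + 2·40.078 + 8·28.085 + 24·15.999 + 2·1.008 = 888.049 g/mol.
Mass of Ca per formula unit: 2 × 40.078 = 80.156 g.
Weight fraction Ca = 80.156 / 888.049 = 0.0903.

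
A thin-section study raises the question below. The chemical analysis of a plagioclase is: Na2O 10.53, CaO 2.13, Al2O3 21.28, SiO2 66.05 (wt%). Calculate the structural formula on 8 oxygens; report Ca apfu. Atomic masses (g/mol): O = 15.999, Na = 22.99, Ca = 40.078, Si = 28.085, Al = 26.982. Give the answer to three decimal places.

0.100 Ca apfu

10.53 wt% Na2O ÷ 61.979 g/mol = 0.16990 mol, giving 0.33980 Na and 0.16990 O.
2.13 wt% CaO ÷ 56.077 g/mol = 0.03798 mol, giving 0.03798 Ca and 0.03798 O.
21.28 wt% Al2O3 ÷ 101.961 g/mol = 0.20871 mol, giving 0.41742 Al and 0.62613 O.
66.05 wt% SiO2 ÷ 60.083 g/mol = 1.09931 mol, giving 1.09931 Si and 2.19862 O.
Oxygen sums to 3.03263; scaling by 8/3.03263 = 2.63797 puts the formula on 8 O.
Ca: 0.03798 × 2.63797 = 0.100 atoms per formula unit.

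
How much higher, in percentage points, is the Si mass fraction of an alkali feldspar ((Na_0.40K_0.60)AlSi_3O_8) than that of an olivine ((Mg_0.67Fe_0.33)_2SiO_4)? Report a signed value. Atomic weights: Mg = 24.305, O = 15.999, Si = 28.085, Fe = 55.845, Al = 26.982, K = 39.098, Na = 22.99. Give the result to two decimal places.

M((Na_0.40K_0.60)AlSi_3O_8) = 271.884 g/mol, so wt% Si = 84.255/271.884 × 100 = 30.99%.
M((Mg_0.67Fe_0.33)_2SiO_4) = 161.507 g/mol, so wt% Si = 28.085/161.507 × 100 = 17.39%.
30.99 − 17.39 = 13.60 pp.

13.60 percentage points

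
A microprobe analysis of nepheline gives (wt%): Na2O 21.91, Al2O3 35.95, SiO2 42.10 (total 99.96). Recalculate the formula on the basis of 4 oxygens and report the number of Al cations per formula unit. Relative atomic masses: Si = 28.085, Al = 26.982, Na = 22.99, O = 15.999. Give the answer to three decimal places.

21.91 wt% Na2O ÷ 61.979 g/mol = 0.35351 mol, giving 0.70702 Na and 0.35351 O.
35.95 wt% Al2O3 ÷ 101.961 g/mol = 0.35259 mol, giving 0.70518 Al and 1.05777 O.
42.10 wt% SiO2 ÷ 60.083 g/mol = 0.70070 mol, giving 0.70070 Si and 1.40140 O.
Oxygen sums to 2.81268; scaling by 4/2.81268 = 1.42213 puts the formula on 4 O.
Al: 0.70518 × 1.42213 = 1.003 atoms per formula unit.

1.003 Al apfu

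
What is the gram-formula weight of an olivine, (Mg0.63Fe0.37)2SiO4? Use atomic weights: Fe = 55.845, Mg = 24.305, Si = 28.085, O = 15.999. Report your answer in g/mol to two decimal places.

The formula mass is the sum 1.26*24.305 + 0.74*55.845 + 1*28.085 + 4*15.999.

164.03 g/mol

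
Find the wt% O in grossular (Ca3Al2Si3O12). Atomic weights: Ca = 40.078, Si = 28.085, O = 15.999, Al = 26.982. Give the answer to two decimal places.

M(Ca3Al2Si3O12) = 450.441 g/mol.
O contributes 12 × 15.999 = 191.988 g per mole.
191.988/450.441 = 0.4262 → 42.62%.

42.62 mass %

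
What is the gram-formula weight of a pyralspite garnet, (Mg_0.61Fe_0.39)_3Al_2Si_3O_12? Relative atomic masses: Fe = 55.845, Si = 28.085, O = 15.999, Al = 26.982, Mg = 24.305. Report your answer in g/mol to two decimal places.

440.02 g/mol

The formula mass is the sum 1.83·24.305 + 1.17·55.845 + 2·26.982 + 3·28.085 + 12·15.999.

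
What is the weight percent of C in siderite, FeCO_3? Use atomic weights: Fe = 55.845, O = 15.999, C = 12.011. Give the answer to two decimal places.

Molar mass of FeCO_3: 1*55.845 + 1*12.011 + 3*15.999 = 115.853 g/mol.
Mass of C per formula unit: 1 × 12.011 = 12.011 g.
Weight fraction C = 12.011 / 115.853 = 0.1037.

10.37 mass %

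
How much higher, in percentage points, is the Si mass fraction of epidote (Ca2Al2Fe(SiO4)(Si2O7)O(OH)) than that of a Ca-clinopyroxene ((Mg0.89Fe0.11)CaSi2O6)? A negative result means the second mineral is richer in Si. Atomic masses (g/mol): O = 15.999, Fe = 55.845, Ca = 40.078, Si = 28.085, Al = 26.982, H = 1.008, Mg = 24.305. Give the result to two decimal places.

-8.09 percentage points

M(Ca2Al2Fe(SiO4)(Si2O7)O(OH)) = 483.215 g/mol, so wt% Si = 84.255/483.215 × 100 = 17.44%.
M((Mg0.89Fe0.11)CaSi2O6) = 220.016 g/mol, so wt% Si = 56.170/220.016 × 100 = 25.53%.
17.44 − 25.53 = -8.09 pp.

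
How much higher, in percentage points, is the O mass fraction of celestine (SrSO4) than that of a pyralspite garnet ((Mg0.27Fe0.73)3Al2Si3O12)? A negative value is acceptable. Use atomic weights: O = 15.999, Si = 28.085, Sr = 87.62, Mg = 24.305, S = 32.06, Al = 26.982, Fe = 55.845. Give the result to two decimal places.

O in SrSO4: molar mass 183.676 g/mol; 4×15.999 = 63.996 g → 34.84 wt%.
O in (Mg0.27Fe0.73)3Al2Si3O12: molar mass 472.195 g/mol; 12×15.999 = 191.988 g → 40.66 wt%.
Difference = 34.84 − 40.66 = -5.82 percentage points.

-5.82 percentage points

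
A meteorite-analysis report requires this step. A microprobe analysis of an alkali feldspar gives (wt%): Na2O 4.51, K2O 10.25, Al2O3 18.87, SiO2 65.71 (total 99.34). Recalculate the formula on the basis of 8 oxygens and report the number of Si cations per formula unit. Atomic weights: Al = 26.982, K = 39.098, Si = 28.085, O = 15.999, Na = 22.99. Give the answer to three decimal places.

Na2O: 4.51/61.979 = 0.07277 mol → 0.14554 mol Na, 0.07277 mol O.
K2O: 10.25/94.195 = 0.10882 mol → 0.21764 mol K, 0.10882 mol O.
Al2O3: 18.87/101.961 = 0.18507 mol → 0.37014 mol Al, 0.55521 mol O.
SiO2: 65.71/60.083 = 1.09365 mol → 1.09365 mol Si, 2.18730 mol O.
Total oxygen = 2.92410 mol. Normalization factor = 8/2.92410 = 2.73588.
Si per 8 O = 1.09365 × 2.73588 = 2.992.

2.992 Si apfu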